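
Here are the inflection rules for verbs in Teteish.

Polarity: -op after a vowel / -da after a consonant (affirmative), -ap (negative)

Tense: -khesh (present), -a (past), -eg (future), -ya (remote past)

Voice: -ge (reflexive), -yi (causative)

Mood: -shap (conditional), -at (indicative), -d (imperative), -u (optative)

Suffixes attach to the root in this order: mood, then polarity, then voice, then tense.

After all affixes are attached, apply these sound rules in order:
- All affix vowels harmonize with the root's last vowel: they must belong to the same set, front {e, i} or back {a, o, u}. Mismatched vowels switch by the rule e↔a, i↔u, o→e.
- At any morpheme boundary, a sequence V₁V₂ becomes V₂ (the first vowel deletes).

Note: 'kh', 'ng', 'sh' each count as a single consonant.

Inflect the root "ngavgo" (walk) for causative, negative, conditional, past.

Attach mood conditional -shap → ngavgoshap.
Attach polarity negative -ap → ngavgoshapap.
Attach voice causative -yi → ngavgoshapapyi.
Attach tense past -a → ngavgoshapapyia.
Apply vowel harmony: ngavgoshapapyia → ngavgoshapapyua.
Apply vowel deletion: ngavgoshapapyua → ngavgoshapapya.

ngavgoshapapya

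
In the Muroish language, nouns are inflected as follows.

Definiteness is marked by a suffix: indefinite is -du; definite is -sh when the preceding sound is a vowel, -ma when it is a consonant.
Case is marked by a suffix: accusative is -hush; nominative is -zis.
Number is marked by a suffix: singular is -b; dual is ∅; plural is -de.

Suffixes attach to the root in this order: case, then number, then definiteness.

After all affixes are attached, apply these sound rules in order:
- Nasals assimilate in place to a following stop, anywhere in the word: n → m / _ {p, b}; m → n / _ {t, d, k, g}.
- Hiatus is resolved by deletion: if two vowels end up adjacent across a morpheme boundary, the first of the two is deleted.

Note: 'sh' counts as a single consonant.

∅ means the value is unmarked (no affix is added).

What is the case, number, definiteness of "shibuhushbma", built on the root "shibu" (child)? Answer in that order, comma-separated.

accusative, singular, definite

Segment: shibu-hush-b-ma.
case: -hush → accusative.
number: -b → singular.
definiteness: -sh/ma → definite.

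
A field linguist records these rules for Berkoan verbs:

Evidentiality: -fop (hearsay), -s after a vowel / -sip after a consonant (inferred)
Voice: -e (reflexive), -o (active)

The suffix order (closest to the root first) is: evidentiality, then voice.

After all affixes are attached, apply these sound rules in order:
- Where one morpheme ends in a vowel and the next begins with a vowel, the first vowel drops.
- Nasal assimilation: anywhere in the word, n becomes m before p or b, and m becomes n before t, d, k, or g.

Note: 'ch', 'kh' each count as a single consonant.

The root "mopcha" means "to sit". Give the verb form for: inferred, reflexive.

Attach evidentiality inferred -s (after vowel 'a') → mopchas.
Attach voice reflexive -e → mopchase.
Vowel deletion: no change.
Nasal assimilation: no change.

mopchase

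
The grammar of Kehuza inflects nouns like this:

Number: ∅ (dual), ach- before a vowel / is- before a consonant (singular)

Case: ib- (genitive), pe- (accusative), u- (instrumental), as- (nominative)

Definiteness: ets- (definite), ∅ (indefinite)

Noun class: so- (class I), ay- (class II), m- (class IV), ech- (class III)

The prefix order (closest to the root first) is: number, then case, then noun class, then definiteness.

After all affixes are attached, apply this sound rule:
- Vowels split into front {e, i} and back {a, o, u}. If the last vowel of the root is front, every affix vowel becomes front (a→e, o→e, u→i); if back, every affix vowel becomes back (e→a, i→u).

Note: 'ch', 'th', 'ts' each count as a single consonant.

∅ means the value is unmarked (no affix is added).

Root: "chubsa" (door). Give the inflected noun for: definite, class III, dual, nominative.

number = dual: zero marking, form stays chubsa.
Attach case nominative as- → aschubsa.
Attach noun class class III ech- → echaschubsa.
Attach definiteness definite ets- → etsechaschubsa.
Apply vowel harmony: etsechaschubsa → atsachaschubsa.

atsachaschubsa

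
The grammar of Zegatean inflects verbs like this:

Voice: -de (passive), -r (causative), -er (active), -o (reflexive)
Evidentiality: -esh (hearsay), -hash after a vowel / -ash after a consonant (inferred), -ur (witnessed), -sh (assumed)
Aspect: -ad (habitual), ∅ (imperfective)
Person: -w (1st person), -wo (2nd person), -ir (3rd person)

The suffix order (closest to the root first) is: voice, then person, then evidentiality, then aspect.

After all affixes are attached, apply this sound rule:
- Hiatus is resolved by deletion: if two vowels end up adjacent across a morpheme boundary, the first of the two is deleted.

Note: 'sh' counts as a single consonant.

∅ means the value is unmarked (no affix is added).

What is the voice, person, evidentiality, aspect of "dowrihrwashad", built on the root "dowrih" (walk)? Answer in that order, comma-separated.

Segment: dowrih-r-w-ash-ad.
voice: -r → causative.
person: -w → 1st person.
evidentiality: -hash/ash → inferred.
aspect: -ad → habitual.

causative, 1st person, inferred, habitual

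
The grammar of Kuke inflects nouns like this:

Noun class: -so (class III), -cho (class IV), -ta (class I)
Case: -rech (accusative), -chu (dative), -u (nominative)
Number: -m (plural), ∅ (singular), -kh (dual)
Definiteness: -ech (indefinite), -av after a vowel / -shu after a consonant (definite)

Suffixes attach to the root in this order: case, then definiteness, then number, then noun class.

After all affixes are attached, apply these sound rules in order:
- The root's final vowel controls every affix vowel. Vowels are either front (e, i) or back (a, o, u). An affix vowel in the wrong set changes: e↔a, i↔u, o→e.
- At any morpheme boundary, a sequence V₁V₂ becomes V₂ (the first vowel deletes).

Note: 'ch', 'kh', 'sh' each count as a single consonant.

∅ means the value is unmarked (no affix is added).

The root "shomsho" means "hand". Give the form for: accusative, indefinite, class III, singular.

shomshorachachso

Attach case accusative -rech → shomshorech.
Attach definiteness indefinite -ech → shomshorechech.
number = singular: zero marking, form stays shomshorechech.
Attach noun class class III -so → shomshorechechso.
Apply vowel harmony: shomshorechechso → shomshorachachso.
Vowel deletion: no change.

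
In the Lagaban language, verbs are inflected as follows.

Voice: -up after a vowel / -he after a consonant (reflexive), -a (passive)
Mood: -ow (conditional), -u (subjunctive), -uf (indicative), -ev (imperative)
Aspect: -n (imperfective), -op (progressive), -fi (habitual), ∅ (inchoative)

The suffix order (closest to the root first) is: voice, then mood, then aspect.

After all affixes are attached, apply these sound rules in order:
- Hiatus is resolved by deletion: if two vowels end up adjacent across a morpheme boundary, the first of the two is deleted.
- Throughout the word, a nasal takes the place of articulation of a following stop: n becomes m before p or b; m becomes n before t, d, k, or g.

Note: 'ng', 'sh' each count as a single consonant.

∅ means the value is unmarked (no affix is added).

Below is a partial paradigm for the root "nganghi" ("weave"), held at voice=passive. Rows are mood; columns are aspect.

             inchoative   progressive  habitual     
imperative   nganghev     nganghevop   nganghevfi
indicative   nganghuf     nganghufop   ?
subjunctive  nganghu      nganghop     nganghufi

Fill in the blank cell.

Attach voice passive -a → nganghia.
Attach mood indicative -uf → nganghiauf.
Attach aspect habitual -fi → nganghiauffi.
Apply vowel deletion: nganghiauffi → nganghuffi.
Nasal assimilation: no change.

nganghuffi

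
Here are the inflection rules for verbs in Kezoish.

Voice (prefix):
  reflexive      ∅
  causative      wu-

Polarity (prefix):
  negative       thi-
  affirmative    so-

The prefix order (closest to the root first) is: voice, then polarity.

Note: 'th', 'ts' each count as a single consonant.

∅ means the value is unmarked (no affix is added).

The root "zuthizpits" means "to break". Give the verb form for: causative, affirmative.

Attach voice causative wu- → wuzuthizpits.
Attach polarity affirmative so- → sowuzuthizpits.

sowuzuthizpits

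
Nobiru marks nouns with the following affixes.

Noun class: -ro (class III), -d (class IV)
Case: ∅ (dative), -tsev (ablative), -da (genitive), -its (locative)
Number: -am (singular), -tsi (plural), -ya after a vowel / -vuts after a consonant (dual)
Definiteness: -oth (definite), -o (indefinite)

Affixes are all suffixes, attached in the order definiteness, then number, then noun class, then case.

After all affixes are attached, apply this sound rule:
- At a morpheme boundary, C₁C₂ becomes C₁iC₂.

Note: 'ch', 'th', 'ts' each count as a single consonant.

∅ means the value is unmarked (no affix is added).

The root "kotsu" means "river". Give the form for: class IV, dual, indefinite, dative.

Attach definiteness indefinite -o → kotsuo.
Attach number dual -ya (after vowel 'o') → kotsuoya.
Attach noun class class IV -d → kotsuoyad.
case = dative: zero marking, form stays kotsuoyad.
Epenthesis: no change.

kotsuoyad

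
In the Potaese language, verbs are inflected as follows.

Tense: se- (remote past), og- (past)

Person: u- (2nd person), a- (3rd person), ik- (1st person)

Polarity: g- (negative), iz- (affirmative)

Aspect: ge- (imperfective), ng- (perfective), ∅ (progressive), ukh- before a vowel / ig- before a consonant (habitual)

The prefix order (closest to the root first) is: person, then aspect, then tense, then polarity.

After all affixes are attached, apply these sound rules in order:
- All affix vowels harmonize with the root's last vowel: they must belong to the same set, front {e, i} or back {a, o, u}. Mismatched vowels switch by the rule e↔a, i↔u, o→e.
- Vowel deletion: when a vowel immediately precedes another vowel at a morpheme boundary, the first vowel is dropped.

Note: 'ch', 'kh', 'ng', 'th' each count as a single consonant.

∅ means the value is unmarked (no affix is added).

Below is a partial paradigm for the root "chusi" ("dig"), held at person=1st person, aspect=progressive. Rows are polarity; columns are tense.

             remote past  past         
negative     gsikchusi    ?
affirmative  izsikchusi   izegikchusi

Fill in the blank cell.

gegikchusi

Attach person 1st person ik- → ikchusi.
aspect = progressive: zero marking, form stays ikchusi.
Attach tense past og- → ogikchusi.
Attach polarity negative g- → gogikchusi.
Apply vowel harmony: gogikchusi → gegikchusi.
Vowel deletion: no change.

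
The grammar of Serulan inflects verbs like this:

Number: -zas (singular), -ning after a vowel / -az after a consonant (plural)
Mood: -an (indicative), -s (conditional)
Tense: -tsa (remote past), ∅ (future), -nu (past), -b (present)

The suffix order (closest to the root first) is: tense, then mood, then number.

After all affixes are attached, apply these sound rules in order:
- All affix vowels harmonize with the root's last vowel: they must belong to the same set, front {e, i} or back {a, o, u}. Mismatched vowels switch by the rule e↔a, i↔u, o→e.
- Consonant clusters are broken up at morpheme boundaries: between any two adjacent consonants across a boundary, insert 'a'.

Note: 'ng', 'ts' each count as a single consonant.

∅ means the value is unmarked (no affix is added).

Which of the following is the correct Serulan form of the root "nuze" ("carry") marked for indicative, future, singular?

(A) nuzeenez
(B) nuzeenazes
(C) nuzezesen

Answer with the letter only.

B

tense = future: zero marking, form stays nuze.
Attach mood indicative -an → nuzean.
Attach number singular -zas → nuzeanzas.
Apply vowel harmony: nuzeanzas → nuzeenzes.
Apply epenthesis: nuzeenzes → nuzeenazes.
So the correct form is nuzeenazes, option (B).
(A) nuzeenez is wrong: it uses plural instead of singular for number.
(C) nuzezesen is wrong: it has the affixes in the wrong order.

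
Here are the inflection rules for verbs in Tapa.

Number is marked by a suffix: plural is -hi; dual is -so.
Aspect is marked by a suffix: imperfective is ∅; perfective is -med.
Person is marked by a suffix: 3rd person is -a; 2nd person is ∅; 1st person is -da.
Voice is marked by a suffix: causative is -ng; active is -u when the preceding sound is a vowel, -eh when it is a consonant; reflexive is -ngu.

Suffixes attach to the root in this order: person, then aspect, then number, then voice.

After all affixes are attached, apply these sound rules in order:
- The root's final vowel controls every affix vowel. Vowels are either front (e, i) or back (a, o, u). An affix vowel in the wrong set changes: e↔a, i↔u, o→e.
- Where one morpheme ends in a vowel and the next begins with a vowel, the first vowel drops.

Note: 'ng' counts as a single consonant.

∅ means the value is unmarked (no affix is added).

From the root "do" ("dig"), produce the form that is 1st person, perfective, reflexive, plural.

dodamadhungu

Attach person 1st person -da → doda.
Attach aspect perfective -med → dodamed.
Attach number plural -hi → dodamedhi.
Attach voice reflexive -ngu → dodamedhingu.
Apply vowel harmony: dodamedhingu → dodamadhungu.
Vowel deletion: no change.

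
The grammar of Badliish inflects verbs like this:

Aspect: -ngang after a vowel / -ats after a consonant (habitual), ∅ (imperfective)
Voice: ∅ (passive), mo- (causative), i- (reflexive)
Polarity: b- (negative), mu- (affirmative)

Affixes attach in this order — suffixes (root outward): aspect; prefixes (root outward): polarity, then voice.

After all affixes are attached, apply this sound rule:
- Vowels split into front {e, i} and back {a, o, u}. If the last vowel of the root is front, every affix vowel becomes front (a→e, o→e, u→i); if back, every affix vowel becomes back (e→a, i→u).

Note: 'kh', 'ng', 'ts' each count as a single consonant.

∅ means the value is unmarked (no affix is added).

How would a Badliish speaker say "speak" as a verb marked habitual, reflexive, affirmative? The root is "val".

Attach aspect habitual -ats (after consonant 'l') → valats.
Attach polarity affirmative mu- → muvalats.
Attach voice reflexive i- → imuvalats.
Apply vowel harmony: imuvalats → umuvalats.

umuvalats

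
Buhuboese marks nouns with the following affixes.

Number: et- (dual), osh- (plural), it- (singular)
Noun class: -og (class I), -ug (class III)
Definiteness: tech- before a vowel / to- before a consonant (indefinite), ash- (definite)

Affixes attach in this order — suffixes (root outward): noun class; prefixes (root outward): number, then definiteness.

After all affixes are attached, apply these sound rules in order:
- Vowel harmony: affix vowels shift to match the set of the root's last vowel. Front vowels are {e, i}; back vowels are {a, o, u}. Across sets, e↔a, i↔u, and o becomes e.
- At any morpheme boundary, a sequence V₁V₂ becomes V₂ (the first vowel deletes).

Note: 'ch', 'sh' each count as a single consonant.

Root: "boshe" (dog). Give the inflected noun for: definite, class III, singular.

Attach number singular it- → itboshe.
Attach definiteness definite ash- → ashitboshe.
Attach noun class class III -ug → ashitbosheug.
Apply vowel harmony: ashitbosheug → eshitbosheig.
Apply vowel deletion: eshitbosheig → eshitboshig.

eshitboshig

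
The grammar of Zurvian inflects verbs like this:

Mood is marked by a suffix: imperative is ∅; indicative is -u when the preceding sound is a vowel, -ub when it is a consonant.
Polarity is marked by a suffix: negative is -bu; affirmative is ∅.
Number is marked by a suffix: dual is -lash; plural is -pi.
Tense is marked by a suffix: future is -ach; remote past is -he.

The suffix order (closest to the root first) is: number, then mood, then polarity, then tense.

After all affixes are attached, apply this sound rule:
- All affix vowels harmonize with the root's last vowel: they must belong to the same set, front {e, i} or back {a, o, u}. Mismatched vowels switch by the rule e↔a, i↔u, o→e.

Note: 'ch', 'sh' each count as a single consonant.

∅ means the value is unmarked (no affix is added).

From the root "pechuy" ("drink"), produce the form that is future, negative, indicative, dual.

pechuylashubbuach

Attach number dual -lash → pechuylash.
Attach mood indicative -ub (after consonant 'sh') → pechuylashub.
Attach polarity negative -bu → pechuylashubbu.
Attach tense future -ach → pechuylashubbuach.
Vowel harmony: no change.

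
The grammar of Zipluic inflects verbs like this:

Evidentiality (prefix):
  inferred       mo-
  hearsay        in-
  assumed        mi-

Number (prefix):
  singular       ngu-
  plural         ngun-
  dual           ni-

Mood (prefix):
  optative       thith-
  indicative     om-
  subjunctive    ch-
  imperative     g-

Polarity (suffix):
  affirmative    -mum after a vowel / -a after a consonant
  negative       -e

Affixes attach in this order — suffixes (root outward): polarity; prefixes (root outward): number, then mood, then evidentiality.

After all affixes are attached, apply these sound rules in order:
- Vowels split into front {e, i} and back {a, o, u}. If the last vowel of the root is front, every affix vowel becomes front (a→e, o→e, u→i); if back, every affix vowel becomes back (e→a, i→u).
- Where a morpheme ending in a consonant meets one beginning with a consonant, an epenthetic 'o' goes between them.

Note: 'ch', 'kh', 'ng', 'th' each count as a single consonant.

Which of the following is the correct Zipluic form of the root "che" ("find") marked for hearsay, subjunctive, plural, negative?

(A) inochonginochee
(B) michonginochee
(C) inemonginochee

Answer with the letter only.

Attach number plural ngun- → ngunche.
Attach polarity negative -e → ngunchee.
Attach mood subjunctive ch- → chngunchee.
Attach evidentiality hearsay in- → inchngunchee.
Apply vowel harmony: inchngunchee → inchnginchee.
Apply epenthesis: inchnginchee → inochonginochee.
So the correct form is inochonginochee, option (A).
(B) michonginochee is wrong: it uses assumed instead of hearsay for evidentiality.
(C) inemonginochee is wrong: it uses indicative instead of subjunctive for mood.

A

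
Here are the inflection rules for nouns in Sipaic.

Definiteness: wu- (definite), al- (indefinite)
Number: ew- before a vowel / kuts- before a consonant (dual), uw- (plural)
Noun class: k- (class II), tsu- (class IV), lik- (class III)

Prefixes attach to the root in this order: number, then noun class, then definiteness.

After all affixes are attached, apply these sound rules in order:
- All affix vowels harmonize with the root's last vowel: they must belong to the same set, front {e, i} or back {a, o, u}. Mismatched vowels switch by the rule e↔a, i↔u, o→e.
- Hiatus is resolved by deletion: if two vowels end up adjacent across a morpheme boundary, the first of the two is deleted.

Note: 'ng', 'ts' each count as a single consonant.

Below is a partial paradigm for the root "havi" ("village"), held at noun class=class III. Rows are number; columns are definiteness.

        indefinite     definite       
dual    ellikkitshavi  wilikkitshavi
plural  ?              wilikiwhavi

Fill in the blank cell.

ellikiwhavi

Attach number plural uw- → uwhavi.
Attach noun class class III lik- → likuwhavi.
Attach definiteness indefinite al- → allikuwhavi.
Apply vowel harmony: allikuwhavi → ellikiwhavi.
Vowel deletion: no change.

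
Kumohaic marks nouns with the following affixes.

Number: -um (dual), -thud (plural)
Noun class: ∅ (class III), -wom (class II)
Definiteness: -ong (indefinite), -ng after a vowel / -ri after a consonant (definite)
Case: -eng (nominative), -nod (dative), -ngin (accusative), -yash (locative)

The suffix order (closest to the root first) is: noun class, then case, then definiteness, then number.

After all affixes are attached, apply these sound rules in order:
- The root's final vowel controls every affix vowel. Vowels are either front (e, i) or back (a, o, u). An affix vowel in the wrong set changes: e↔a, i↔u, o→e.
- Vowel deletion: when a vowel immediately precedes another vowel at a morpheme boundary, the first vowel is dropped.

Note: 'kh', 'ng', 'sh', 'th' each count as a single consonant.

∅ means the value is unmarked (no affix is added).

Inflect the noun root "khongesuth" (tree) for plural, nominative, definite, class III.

khongesuthangruthud

noun class = class III: zero marking, form stays khongesuth.
Attach case nominative -eng → khongesutheng.
Attach definiteness definite -ri (after consonant 'ng') → khongesuthengri.
Attach number plural -thud → khongesuthengrithud.
Apply vowel harmony: khongesuthengrithud → khongesuthangruthud.
Vowel deletion: no change.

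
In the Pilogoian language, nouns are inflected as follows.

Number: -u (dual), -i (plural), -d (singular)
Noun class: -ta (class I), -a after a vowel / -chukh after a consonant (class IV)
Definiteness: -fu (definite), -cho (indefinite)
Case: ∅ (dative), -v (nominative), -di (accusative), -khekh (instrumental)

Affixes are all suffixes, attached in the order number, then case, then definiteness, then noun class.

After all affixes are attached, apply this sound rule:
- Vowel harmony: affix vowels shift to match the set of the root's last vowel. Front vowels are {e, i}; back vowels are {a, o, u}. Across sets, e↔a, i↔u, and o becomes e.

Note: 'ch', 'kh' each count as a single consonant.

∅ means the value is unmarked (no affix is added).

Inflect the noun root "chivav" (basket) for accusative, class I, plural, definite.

chivavudufuta

Attach number plural -i → chivavi.
Attach case accusative -di → chivavidi.
Attach definiteness definite -fu → chivavidifu.
Attach noun class class I -ta → chivavidifuta.
Apply vowel harmony: chivavidifuta → chivavudufuta.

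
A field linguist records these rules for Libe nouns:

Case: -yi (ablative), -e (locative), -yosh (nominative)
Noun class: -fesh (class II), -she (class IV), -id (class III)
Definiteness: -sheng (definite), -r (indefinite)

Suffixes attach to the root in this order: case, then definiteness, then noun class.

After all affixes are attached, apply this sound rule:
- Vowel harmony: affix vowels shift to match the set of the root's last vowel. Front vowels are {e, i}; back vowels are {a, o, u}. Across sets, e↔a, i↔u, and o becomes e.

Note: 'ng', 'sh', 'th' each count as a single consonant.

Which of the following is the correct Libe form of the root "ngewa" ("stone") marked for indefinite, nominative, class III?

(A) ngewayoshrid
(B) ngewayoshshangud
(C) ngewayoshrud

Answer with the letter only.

C

Attach case nominative -yosh → ngewayosh.
Attach definiteness indefinite -r → ngewayoshr.
Attach noun class class III -id → ngewayoshrid.
Apply vowel harmony: ngewayoshrid → ngewayoshrud.
So the correct form is ngewayoshrud, option (C).
(B) ngewayoshshangud is wrong: it uses definite instead of indefinite for definiteness.
(A) ngewayoshrid is wrong: it fails to apply the sound rule(s).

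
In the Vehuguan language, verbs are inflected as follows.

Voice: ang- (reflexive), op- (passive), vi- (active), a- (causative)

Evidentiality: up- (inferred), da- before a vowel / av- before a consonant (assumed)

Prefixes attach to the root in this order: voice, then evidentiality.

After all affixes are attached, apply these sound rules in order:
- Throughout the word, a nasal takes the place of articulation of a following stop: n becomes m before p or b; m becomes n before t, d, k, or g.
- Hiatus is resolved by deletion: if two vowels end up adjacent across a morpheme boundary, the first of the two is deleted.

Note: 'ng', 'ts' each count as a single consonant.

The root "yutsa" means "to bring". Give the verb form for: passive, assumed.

Attach voice passive op- → opyutsa.
Attach evidentiality assumed da- (before vowel 'o') → daopyutsa.
Nasal assimilation: no change.
Apply vowel deletion: daopyutsa → dopyutsa.

dopyutsa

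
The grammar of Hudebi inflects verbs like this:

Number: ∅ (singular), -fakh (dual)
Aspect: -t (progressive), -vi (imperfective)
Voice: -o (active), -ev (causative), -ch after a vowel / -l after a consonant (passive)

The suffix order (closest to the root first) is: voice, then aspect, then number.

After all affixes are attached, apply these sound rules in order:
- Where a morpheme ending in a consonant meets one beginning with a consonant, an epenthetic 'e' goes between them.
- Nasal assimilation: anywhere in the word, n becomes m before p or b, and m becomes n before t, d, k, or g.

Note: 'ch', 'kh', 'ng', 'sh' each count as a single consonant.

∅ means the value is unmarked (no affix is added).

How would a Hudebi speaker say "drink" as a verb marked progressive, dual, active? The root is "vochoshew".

Attach voice active -o → vochoshewo.
Attach aspect progressive -t → vochoshewot.
Attach number dual -fakh → vochoshewotfakh.
Apply epenthesis: vochoshewotfakh → vochoshewotefakh.
Nasal assimilation: no change.

vochoshewotefakh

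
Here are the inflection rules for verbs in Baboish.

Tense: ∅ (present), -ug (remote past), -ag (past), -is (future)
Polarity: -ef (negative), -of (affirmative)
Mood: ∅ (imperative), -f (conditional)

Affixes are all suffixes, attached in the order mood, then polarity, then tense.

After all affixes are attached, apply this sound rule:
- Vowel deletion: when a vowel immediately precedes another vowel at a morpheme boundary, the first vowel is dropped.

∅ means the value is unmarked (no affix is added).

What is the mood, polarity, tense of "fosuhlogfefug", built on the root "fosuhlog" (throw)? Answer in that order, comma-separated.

Segment: fosuhlog-f-ef-ug.
mood: -f → conditional.
polarity: -ef → negative.
tense: -ug → remote past.

conditional, negative, remote past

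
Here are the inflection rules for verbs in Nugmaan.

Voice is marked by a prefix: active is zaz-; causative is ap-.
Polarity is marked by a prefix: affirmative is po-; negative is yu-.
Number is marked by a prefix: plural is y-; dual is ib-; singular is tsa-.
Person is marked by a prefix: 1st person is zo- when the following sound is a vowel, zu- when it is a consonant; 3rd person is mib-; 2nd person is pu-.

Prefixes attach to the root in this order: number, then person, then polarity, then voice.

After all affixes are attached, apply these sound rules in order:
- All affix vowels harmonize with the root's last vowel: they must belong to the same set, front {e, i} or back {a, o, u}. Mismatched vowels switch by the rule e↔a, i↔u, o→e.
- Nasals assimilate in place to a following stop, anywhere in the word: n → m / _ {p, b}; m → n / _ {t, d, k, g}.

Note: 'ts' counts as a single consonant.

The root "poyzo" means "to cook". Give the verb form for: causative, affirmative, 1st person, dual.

Attach number dual ib- → ibpoyzo.
Attach person 1st person zo- (before vowel 'i') → zoibpoyzo.
Attach polarity affirmative po- → pozoibpoyzo.
Attach voice causative ap- → appozoibpoyzo.
Apply vowel harmony: appozoibpoyzo → appozoubpoyzo.
Nasal assimilation: no change.

appozoubpoyzo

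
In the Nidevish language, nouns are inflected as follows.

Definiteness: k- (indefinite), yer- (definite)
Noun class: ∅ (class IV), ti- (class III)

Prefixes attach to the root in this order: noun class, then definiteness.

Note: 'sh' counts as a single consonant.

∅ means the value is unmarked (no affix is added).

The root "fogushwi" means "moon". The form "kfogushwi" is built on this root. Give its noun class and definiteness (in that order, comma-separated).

class IV, indefinite

Segment: k-fogushwi.
noun class: ∅ → class IV.
definiteness: k- → indefinite.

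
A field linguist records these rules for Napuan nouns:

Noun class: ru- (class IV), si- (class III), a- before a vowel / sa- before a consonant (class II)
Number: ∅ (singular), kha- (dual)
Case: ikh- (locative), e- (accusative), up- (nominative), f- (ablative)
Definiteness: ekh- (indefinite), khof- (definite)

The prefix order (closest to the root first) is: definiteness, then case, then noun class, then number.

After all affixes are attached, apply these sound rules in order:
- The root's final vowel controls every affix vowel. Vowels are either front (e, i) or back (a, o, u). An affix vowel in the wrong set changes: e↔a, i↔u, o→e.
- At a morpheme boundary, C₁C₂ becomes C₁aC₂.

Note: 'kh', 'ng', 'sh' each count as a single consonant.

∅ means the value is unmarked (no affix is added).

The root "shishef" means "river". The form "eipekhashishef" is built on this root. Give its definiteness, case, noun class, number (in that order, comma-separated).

Segment: a-up-ekh-shishef.
definiteness: ekh- → indefinite.
case: up- → nominative.
noun class: a/sa- → class II.
number: ∅ → singular.

indefinite, nominative, class II, singular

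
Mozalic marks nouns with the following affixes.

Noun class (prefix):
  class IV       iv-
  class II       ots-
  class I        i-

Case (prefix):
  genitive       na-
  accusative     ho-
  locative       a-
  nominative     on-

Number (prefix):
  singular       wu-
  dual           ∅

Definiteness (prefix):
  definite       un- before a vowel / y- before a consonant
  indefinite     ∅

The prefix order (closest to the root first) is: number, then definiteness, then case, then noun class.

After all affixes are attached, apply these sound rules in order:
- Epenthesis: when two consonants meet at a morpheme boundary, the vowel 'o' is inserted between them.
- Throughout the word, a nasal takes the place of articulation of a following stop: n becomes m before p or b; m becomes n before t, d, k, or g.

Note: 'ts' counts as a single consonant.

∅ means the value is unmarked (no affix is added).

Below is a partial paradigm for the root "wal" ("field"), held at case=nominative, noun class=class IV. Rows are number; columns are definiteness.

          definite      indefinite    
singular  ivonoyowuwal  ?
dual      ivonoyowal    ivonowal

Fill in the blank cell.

ivonowuwal

Attach number singular wu- → wuwal.
definiteness = indefinite: zero marking, form stays wuwal.
Attach case nominative on- → onwuwal.
Attach noun class class IV iv- → ivonwuwal.
Apply epenthesis: ivonwuwal → ivonowuwal.
Nasal assimilation: no change.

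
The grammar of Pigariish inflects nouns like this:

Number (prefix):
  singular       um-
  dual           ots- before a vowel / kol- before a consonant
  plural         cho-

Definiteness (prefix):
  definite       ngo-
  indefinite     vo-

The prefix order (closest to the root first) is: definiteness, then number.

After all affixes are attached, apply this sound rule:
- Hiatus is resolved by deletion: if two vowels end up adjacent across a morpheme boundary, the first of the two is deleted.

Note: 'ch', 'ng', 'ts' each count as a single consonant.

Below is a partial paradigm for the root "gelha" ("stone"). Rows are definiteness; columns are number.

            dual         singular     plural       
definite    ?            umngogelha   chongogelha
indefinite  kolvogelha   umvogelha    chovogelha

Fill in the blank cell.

kolngogelha

Attach definiteness definite ngo- → ngogelha.
Attach number dual kol- (before consonant 'ng') → kolngogelha.
Vowel deletion: no change.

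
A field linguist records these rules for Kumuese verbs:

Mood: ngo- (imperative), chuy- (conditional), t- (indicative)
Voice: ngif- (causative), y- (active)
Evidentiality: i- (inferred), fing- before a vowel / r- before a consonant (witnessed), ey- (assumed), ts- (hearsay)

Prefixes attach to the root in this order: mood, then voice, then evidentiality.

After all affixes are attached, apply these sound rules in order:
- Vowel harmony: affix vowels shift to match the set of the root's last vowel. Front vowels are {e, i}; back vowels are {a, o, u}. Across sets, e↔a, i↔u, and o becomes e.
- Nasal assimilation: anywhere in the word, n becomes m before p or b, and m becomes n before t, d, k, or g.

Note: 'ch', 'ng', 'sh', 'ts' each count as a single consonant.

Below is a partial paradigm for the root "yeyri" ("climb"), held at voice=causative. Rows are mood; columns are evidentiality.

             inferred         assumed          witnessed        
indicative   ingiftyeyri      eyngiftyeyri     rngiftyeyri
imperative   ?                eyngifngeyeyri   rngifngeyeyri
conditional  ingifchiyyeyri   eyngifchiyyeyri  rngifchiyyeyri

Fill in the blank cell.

ingifngeyeyri

Attach mood imperative ngo- → ngoyeyri.
Attach voice causative ngif- → ngifngoyeyri.
Attach evidentiality inferred i- → ingifngoyeyri.
Apply vowel harmony: ingifngoyeyri → ingifngeyeyri.
Nasal assimilation: no change.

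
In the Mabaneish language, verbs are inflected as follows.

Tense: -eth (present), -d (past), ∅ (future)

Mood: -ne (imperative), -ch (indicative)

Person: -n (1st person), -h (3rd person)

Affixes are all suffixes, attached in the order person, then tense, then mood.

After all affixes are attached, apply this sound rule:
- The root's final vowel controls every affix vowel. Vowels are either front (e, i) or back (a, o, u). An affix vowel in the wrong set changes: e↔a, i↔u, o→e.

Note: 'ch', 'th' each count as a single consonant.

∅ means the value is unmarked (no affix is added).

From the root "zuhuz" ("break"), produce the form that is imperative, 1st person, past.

zuhuzndna

Attach person 1st person -n → zuhuzn.
Attach tense past -d → zuhuznd.
Attach mood imperative -ne → zuhuzndne.
Apply vowel harmony: zuhuzndne → zuhuzndna.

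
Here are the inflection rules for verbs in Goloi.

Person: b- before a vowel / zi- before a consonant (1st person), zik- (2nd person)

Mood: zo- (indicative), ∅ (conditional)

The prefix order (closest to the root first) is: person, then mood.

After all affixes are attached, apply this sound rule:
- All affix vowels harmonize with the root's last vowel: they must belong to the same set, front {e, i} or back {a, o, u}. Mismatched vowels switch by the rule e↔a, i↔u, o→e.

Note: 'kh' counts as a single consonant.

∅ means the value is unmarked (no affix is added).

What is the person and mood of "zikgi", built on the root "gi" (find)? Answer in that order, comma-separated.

2nd person, conditional

Segment: zik-gi.
person: zik- → 2nd person.
mood: ∅ → conditional.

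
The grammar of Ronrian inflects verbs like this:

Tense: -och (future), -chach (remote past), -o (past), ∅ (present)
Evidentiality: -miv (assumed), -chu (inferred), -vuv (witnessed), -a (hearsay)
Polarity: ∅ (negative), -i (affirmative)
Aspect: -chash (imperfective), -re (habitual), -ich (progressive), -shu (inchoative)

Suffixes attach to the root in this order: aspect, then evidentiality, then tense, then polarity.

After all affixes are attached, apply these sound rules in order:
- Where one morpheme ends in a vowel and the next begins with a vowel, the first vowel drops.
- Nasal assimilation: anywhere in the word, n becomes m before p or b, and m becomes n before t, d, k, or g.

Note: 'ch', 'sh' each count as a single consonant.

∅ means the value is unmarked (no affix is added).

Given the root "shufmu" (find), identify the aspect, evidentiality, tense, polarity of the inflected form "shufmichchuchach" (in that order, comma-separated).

progressive, inferred, remote past, negative

Segment: shufmu-ich-chu-chach.
aspect: -ich → progressive.
evidentiality: -chu → inferred.
tense: -chach → remote past.
polarity: ∅ → negative.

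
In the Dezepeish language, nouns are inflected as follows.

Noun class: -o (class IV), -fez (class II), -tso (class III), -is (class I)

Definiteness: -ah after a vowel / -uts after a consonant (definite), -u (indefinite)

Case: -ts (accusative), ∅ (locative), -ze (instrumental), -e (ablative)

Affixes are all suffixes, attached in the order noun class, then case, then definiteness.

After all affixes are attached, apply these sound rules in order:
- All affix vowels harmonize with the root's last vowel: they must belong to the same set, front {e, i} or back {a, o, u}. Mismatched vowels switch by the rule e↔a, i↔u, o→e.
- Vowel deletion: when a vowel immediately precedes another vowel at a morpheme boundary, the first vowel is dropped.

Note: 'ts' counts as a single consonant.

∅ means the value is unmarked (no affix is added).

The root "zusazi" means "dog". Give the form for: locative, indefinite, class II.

Attach noun class class II -fez → zusazifez.
case = locative: zero marking, form stays zusazifez.
Attach definiteness indefinite -u → zusazifezu.
Apply vowel harmony: zusazifezu → zusazifezi.
Vowel deletion: no change.

zusazifezi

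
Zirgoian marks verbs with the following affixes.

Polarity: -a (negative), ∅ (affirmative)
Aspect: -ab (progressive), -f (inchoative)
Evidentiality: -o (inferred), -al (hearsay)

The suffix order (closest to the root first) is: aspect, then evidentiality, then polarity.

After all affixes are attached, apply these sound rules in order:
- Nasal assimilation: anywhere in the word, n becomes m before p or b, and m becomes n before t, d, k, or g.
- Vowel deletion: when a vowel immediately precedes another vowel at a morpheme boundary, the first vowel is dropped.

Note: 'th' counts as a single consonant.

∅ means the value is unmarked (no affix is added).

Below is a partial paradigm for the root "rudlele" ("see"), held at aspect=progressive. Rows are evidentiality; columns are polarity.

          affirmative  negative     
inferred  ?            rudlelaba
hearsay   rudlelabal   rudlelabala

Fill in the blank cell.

rudlelabo

Attach aspect progressive -ab → rudleleab.
Attach evidentiality inferred -o → rudleleabo.
polarity = affirmative: zero marking, form stays rudleleabo.
Nasal assimilation: no change.
Apply vowel deletion: rudleleabo → rudlelabo.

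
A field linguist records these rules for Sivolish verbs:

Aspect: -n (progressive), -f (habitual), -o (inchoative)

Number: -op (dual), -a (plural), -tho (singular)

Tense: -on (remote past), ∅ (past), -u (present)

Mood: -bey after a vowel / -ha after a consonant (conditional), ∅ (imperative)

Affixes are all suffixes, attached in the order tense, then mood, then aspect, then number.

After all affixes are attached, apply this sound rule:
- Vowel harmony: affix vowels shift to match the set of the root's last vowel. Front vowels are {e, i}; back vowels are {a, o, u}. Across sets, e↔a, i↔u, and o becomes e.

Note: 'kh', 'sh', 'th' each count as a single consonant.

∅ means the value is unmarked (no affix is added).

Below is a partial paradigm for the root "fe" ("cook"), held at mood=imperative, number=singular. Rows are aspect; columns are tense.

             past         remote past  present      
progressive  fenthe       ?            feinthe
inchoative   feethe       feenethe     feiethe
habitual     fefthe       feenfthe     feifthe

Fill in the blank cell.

feennthe

Attach tense remote past -on → feon.
mood = imperative: zero marking, form stays feon.
Attach aspect progressive -n → feonn.
Attach number singular -tho → feonntho.
Apply vowel harmony: feonntho → feennthe.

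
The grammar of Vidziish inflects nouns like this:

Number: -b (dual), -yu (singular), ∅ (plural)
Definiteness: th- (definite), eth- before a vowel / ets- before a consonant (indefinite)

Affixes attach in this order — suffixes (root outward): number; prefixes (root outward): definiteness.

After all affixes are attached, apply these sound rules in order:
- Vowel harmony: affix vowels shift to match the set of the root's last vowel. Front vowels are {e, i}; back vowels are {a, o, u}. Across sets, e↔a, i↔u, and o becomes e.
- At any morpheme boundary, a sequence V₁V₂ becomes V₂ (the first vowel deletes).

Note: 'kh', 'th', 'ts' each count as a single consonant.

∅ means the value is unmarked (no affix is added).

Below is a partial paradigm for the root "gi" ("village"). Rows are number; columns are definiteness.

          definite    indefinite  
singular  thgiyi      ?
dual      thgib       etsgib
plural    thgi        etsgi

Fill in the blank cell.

etsgiyi

Attach definiteness indefinite ets- (before consonant 'g') → etsgi.
Attach number singular -yu → etsgiyu.
Apply vowel harmony: etsgiyu → etsgiyi.
Vowel deletion: no change.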